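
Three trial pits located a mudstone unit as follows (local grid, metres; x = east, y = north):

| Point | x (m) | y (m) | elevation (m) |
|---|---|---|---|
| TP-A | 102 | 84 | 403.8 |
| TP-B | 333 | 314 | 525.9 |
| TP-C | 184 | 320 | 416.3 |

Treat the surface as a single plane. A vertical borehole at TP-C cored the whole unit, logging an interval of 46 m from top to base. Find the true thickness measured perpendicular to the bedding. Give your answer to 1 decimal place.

Let the plane be z = a·x + b·y + c.
TP-B−TP-A: 231a + 230b = 122.1;  TP-C−TP-A: 82a + 236b = 12.5.
Solving gives a = 0.72752, b = −0.19982.
|∇z| = √(a²+b²) = 0.75447, so dip δ = arctan(0.75447) = 37.03°.
True thickness = vertical thickness × cos δ = 46 × cos 37.03° = 36.7 m.

36.7 m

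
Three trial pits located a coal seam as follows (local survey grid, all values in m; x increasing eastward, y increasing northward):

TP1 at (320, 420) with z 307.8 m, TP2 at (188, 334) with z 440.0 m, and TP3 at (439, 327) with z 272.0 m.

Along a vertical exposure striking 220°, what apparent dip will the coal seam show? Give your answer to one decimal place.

39.1°

Two edge vectors: TP1→TP2 = (-132, -86, 132.2), TP1→TP3 = (119, -93, -35.8).
Normal n = (TP1→TP2) × (TP1→TP3) = (15373.4, 11006.2, 22510).
So ∂z/∂x = −n_x/n_z = −0.68296 and ∂z/∂y = −n_y/n_z = −0.48895.
Unit vector along 220° is (sin 220°, cos 220°) = (-0.6428, -0.7660).
Slope in that direction = a·(-0.6428) + b·(-0.7660) = 0.81355.
Apparent dip = arctan|0.81355| = 39.1° (true dip is 40.0°, so apparent ≤ true as expected).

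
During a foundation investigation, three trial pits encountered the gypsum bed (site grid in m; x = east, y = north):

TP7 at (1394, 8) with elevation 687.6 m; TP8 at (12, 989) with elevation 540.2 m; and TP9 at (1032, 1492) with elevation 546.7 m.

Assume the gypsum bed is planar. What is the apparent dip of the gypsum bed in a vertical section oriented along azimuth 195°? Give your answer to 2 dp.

3.90°

Let the plane be z = a·x + b·y + c.
TP8−TP7: −1382a + 981b = −147.4;  TP9−TP7: −362a + 1484b = −140.9.
Solving gives a = 0.04748, b = −0.08336.
Unit vector along 195° is (sin 195°, cos 195°) = (-0.2588, -0.9659).
Slope in that direction = a·(-0.2588) + b·(-0.9659) = 0.06823.
Apparent dip = arctan|0.06823| = 3.90° (true dip is 5.5°, so apparent ≤ true as expected).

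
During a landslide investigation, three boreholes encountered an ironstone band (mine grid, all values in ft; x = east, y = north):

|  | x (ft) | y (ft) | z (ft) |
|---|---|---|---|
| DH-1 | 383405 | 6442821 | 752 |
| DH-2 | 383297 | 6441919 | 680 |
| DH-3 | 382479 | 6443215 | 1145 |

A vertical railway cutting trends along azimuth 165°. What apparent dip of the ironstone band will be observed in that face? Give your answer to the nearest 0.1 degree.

12.2°

Let the plane be z = a·x + b·y + c.
DH-2−DH-1: −108a − 902b = −72;  DH-3−DH-1: −926a + 394b = 393.
Solving gives a = −0.37152, b = 0.12431.
Unit vector along 165° is (sin 165°, cos 165°) = (0.2588, -0.9659).
Slope in that direction = a·(0.2588) + b·(-0.9659) = −0.21623.
Apparent dip = arctan|0.21623| = 12.2° (true dip is 21.4°, so apparent ≤ true as expected).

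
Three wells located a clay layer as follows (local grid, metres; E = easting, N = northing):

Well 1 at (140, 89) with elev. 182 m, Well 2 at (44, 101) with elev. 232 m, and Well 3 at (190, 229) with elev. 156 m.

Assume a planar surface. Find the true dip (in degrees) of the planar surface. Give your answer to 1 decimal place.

27.5°

Let the plane be z = a·E + b·N + c.
Well 2−Well 1: −96a + 12b = 50;  Well 3−Well 1: 50a + 140b = −26.
Solving gives a = −0.52080, b = 0.00028.
Gradient magnitude |∇z| = √(a² + b²) = √(0.27123 + 0.00000) = 0.52080.
True dip = arctan(0.52080) = 27.5°, dipping toward E (azimuth ≈ 090°).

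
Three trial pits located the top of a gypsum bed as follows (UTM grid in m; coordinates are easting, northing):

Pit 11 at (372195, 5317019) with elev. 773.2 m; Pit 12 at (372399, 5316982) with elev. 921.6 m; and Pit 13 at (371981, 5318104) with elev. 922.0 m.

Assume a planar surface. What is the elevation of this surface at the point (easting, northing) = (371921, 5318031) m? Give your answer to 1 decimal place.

853.9 m

Two edge vectors: Pit 11→Pit 12 = (204, -37, 148.4), Pit 11→Pit 13 = (-214, 1085, 148.8).
Normal n = (Pit 11→Pit 12) × (Pit 11→Pit 13) = (-166519.6, -62112.8, 213422).
So ∂z/∂easting = −n_x/n_z = 0.780236339 and ∂z/∂northing = −n_y/n_z = 0.291032789.
Intercept c from Pit 11: 773.2 − 290400.06 − 1547426.87 = −1837053.74.
At (371921, 5318031): z = 290186.3 + 1547721.4 − 1837053.74 = 853.9 m.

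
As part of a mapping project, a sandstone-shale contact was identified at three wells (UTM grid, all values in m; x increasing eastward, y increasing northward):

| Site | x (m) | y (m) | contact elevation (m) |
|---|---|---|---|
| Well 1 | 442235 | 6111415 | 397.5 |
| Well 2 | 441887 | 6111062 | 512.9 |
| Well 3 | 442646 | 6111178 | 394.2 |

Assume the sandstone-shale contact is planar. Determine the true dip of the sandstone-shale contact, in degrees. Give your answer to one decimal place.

Two edge vectors: Well 1→Well 2 = (-348, -353, 115.4), Well 1→Well 3 = (411, -237, -3.3).
Normal n = (Well 1→Well 2) × (Well 1→Well 3) = (28514.7, 46281, 227559).
So ∂z/∂x = −n_x/n_z = −0.12531 and ∂z/∂y = −n_y/n_z = −0.20338.
Gradient magnitude |∇z| = √(a² + b²) = √(0.01570 + 0.04136) = 0.23888.
True dip = arctan(0.23888) = 13.4°, dipping toward NNE (azimuth ≈ 032°).

13.4°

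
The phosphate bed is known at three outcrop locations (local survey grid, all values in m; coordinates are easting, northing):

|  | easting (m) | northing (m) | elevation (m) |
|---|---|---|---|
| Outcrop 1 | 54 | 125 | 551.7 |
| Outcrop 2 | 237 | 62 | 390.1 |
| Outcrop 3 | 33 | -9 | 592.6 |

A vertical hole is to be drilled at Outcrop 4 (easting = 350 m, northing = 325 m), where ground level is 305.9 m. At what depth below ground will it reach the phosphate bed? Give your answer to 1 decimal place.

Two edge vectors: Outcrop 1→Outcrop 2 = (183, -63, -161.6), Outcrop 1→Outcrop 3 = (-21, -134, 40.9).
Normal n = (Outcrop 1→Outcrop 2) × (Outcrop 1→Outcrop 3) = (-24231.1, -4091.1, -25845).
So ∂z/∂easting = −n_x/n_z = −0.93755 and ∂z/∂northing = −n_y/n_z = −0.15829.
Intercept c from Outcrop 1: 551.7 + 50.63 + 19.79 = 622.11.
At (350, 325): z_contact = −328.14 − 51.45 + 622.11 = 242.53 m.
Depth below ground = 305.9 − 242.53 = 63.4 m.

63.4 m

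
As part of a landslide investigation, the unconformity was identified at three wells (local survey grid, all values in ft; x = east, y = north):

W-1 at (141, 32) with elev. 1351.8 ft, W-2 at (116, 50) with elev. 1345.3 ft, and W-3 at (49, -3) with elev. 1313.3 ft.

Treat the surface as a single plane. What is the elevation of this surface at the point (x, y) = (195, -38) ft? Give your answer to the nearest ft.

Two edge vectors: W-1→W-2 = (-25, 18, -6.5), W-1→W-3 = (-92, -35, -38.5).
Normal n = (W-1→W-2) × (W-1→W-3) = (-920.5, -364.5, 2531).
So ∂z/∂x = −n_x/n_z = 0.36369 and ∂z/∂y = −n_y/n_z = 0.14401.
Intercept c from W-1: 1351.8 − 51.28 − 4.61 = 1295.91.
At (195, -38): z = 70.9 − 5.5 + 1295.91 = 1361.4 ft.

1361 ft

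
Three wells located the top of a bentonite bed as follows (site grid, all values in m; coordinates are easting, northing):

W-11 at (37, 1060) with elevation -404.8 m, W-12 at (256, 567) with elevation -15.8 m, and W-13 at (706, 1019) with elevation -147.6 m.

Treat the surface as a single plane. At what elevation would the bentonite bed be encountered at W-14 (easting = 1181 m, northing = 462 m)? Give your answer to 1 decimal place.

370.5 m

Two edge vectors: W-11→W-12 = (219, -493, 389), W-11→W-13 = (669, -41, 257.2).
Normal n = (W-11→W-12) × (W-11→W-13) = (-110850.6, 203914.2, 320838).
So ∂z/∂easting = −n_x/n_z = 0.345503 and ∂z/∂northing = −n_y/n_z = −0.635567.
Intercept c from W-11: -404.8 − 12.78 + 673.70 = 256.12.
At (1181, 462): z = 408.0 − 293.6 + 256.12 = 370.5 m.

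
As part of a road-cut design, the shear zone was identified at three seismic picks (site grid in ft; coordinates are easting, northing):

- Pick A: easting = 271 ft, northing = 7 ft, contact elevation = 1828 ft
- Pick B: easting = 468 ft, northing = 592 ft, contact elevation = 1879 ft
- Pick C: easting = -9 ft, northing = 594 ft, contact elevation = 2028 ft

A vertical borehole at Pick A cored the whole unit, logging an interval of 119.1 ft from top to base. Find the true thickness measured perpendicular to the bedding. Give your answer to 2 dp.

111.84 ft

Two edge vectors: Pick A→Pick B = (197, 585, 51), Pick A→Pick C = (-280, 587, 200).
Normal n = (Pick A→Pick B) × (Pick A→Pick C) = (87063, -53680, 279439).
So ∂z/∂easting = −n_x/n_z = −0.31156 and ∂z/∂northing = −n_y/n_z = 0.19210.
|∇z| = √(a²+b²) = 0.36602, so dip δ = arctan(0.36602) = 20.10°.
True thickness = vertical thickness × cos δ = 119.1 × cos 20.10° = 111.84 ft.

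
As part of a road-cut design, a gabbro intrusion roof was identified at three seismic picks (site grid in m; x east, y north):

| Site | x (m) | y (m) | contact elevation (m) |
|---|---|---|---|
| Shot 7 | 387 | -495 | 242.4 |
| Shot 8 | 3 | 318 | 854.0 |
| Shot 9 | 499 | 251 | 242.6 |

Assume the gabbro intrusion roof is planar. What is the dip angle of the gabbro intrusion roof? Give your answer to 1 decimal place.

50.7°

Two edge vectors: Shot 7→Shot 8 = (-384, 813, 611.6), Shot 7→Shot 9 = (112, 746, 0.2).
Normal n = (Shot 7→Shot 8) × (Shot 7→Shot 9) = (-456091, 68576, -377520).
So ∂z/∂x = −n_x/n_z = −1.20812 and ∂z/∂y = −n_y/n_z = 0.18165.
Gradient magnitude |∇z| = √(a² + b²) = √(1.45956 + 0.03300) = 1.22170.
True dip = arctan(1.22170) = 50.7°, dipping toward E (azimuth ≈ 099°).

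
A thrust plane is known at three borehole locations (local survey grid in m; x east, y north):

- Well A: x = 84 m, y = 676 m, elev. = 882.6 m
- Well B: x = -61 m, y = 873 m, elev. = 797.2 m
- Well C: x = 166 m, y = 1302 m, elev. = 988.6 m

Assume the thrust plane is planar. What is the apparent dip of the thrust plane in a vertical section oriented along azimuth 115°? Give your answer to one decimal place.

Let the plane be z = a·x + b·y + c.
Well B−Well A: −145a + 197b = −85.4;  Well C−Well A: 82a + 626b = 106.
Solving gives a = 0.69528, b = 0.07825.
Unit vector along 115° is (sin 115°, cos 115°) = (0.9063, -0.4226).
Slope in that direction = a·(0.9063) + b·(-0.4226) = 0.59707.
Apparent dip = arctan|0.59707| = 30.8° (true dip is 35.0°, so apparent ≤ true as expected).

30.8°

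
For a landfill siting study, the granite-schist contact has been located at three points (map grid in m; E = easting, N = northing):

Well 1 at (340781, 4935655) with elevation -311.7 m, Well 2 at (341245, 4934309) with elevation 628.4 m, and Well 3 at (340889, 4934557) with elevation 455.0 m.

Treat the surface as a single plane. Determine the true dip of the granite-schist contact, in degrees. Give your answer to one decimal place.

Two edge vectors: Well 1→Well 2 = (464, -1346, 940.1), Well 1→Well 3 = (108, -1098, 766.7).
Normal n = (Well 1→Well 2) × (Well 1→Well 3) = (251.6, -254218, -364104).
So ∂z/∂E = −n_x/n_z = 0.00069 and ∂z/∂N = −n_y/n_z = −0.69820.
Gradient magnitude |∇z| = √(a² + b²) = √(0.00000 + 0.48749) = 0.69820.
True dip = arctan(0.69820) = 34.9°, dipping toward N (azimuth ≈ 360°).

34.9°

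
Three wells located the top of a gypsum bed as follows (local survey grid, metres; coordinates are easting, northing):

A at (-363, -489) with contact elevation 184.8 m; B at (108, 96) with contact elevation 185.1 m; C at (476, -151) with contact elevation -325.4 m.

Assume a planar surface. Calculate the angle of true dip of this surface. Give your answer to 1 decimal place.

49.1°

Two edge vectors: A→B = (471, 585, 0.3), A→C = (839, 338, -510.2).
Normal n = (A→B) × (A→C) = (-298568.4, 240555.9, -331617).
So ∂z/∂easting = −n_x/n_z = −0.90034 and ∂z/∂northing = −n_y/n_z = 0.72540.
Gradient magnitude |∇z| = √(a² + b²) = √(0.81061 + 0.52621) = 1.15621.
True dip = arctan(1.15621) = 49.1°, dipping toward SE (azimuth ≈ 129°).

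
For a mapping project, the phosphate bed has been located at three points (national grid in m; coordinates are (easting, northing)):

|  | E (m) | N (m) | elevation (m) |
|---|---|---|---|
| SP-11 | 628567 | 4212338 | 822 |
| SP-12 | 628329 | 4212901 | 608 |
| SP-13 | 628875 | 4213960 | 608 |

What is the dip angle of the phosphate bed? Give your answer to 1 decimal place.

Let the plane be z = a·E + b·N + c.
SP-12−SP-11: −238a + 563b = −214;  SP-13−SP-11: 308a + 1622b = −214.
Solving gives a = 0.40509, b = −0.20886.
Gradient magnitude |∇z| = √(a² + b²) = √(0.16410 + 0.04362) = 0.45577.
True dip = arctan(0.45577) = 24.5°, dipping toward WNW (azimuth ≈ 297°).

24.5°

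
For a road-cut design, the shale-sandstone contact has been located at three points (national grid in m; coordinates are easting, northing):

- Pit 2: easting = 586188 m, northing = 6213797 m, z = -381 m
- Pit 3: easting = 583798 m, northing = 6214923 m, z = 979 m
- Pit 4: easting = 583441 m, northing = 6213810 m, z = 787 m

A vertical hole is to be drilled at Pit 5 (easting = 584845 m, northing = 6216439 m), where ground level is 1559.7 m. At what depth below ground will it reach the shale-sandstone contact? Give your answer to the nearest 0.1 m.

556.8 m

Let the plane be z = a·easting + b·northing + c.
Pit 3−Pit 2: −2390a + 1126b = 1360;  Pit 4−Pit 2: −2747a + 13b = 1168.
Solving gives a = −0.423731537, b = 0.308420628.
Then c = -381 − a·586188 − b·6213797 = −1668457.83.
At (584845, 6216439): z_contact = −247817.27 + 1917278.02 − 1668457.83 = 1002.92 m.
Depth below ground = 1559.7 − 1002.92 = 556.8 m.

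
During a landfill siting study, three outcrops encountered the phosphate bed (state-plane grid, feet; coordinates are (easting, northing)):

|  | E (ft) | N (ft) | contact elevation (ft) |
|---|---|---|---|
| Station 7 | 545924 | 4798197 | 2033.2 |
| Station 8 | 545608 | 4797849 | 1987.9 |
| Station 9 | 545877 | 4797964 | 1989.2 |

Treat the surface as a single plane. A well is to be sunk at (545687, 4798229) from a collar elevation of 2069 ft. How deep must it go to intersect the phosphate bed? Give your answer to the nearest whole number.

10 ft

Two edge vectors: Station 7→Station 8 = (-316, -348, -45.3), Station 7→Station 9 = (-47, -233, -44).
Normal n = (Station 7→Station 8) × (Station 7→Station 9) = (4757.1, -11774.9, 57272).
So ∂z/∂E = −n_x/n_z = −0.08306153 and ∂z/∂N = −n_y/n_z = 0.20559610.
Intercept c from Station 7: 2033.2 + 45345.28 − 986490.60 = −939112.12.
At (545687, 4798229): z_contact = −45325.6 + 986497.2 − 939112.12 = 2059.5 ft.
Depth below ground = 2069 − 2059.5 = 10 ft.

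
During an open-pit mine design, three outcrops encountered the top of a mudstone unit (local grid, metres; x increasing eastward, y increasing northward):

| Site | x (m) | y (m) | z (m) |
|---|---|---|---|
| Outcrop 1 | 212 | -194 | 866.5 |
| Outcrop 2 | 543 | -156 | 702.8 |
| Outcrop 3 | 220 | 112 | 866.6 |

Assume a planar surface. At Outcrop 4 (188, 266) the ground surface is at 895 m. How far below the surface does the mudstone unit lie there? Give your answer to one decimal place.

Let the plane be z = a·x + b·y + c.
Outcrop 2−Outcrop 1: 331a + 38b = −163.7;  Outcrop 3−Outcrop 1: 8a + 306b = 0.1.
Solving gives a = −0.49609, b = 0.01330.
Then c = 866.5 − a·212 − b·-194 = 974.25.
At (188, 266): z_contact = −93.26 + 3.54 + 974.25 = 884.52 m.
Depth below ground = 895 − 884.52 = 10.5 m.

10.5 m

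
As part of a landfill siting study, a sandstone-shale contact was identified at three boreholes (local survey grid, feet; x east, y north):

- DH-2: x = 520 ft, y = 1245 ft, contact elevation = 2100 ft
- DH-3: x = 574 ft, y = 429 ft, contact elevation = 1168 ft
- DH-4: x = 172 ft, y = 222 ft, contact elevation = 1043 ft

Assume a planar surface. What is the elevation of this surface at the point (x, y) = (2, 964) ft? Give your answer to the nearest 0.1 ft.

1922.9 ft

Two edge vectors: DH-2→DH-3 = (54, -816, -932), DH-2→DH-4 = (-348, -1023, -1057).
Normal n = (DH-2→DH-3) × (DH-2→DH-4) = (-90924, 381414, -339210).
So ∂z/∂x = −n_x/n_z = −0.268046 and ∂z/∂y = −n_y/n_z = 1.124419.
Intercept c from DH-2: 2100 + 139.38 − 1399.90 = 839.48.
At (2, 964): z = −0.5 + 1083.9 + 839.48 = 1922.9 ft.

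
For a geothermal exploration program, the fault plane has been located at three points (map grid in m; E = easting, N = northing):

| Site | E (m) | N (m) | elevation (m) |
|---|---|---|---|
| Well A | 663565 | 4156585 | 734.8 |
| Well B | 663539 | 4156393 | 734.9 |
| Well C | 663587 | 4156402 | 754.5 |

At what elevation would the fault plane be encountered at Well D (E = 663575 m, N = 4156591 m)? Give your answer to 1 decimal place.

Two edge vectors: Well A→Well B = (-26, -192, 0.1), Well A→Well C = (22, -183, 19.7).
Normal n = (Well A→Well B) × (Well A→Well C) = (-3764.1, 514.4, 8982).
So ∂z/∂E = −n_x/n_z = 0.419071476 and ∂z/∂N = −n_y/n_z = −0.057270096.
Intercept c from Well A: 734.8 − 278081.16 + 238048.02 = −39298.34.
At (663575, 4156591): z = 278085.4 − 238048.4 − 39298.34 = 738.6 m.

738.6 m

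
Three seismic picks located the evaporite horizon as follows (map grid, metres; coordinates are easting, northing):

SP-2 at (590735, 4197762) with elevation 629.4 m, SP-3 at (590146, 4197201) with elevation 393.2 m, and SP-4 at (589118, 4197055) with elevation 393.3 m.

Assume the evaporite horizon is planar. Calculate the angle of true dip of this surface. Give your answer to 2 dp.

Two edge vectors: SP-2→SP-3 = (-589, -561, -236.2), SP-2→SP-4 = (-1617, -707, -236.1).
Normal n = (SP-2→SP-3) × (SP-2→SP-4) = (-34541.3, 242872.5, -490714).
So ∂z/∂easting = −n_x/n_z = −0.07039 and ∂z/∂northing = −n_y/n_z = 0.49494.
Gradient magnitude |∇z| = √(a² + b²) = √(0.00495 + 0.24496) = 0.49992.
True dip = arctan(0.49992) = 26.56°, dipping toward S (azimuth ≈ 172°).

26.56°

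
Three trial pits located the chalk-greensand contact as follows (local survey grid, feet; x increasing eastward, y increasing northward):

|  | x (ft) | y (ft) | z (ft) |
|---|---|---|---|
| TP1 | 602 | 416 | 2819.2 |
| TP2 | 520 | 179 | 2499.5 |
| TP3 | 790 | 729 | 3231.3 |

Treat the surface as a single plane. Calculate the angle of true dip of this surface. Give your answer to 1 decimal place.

54.4°

Two edge vectors: TP1→TP2 = (-82, -237, -319.7), TP1→TP3 = (188, 313, 412.1).
Normal n = (TP1→TP2) × (TP1→TP3) = (2398.4, -26311.4, 18890).
So ∂z/∂x = −n_x/n_z = −0.12697 and ∂z/∂y = −n_y/n_z = 1.39287.
Gradient magnitude |∇z| = √(a² + b²) = √(0.01612 + 1.94010) = 1.39865.
True dip = arctan(1.39865) = 54.4°, dipping toward S (azimuth ≈ 175°).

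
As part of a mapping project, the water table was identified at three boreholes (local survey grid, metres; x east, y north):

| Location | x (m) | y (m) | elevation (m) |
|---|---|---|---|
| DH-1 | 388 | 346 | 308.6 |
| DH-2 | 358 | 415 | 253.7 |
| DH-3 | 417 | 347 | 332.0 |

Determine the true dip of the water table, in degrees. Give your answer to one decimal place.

43.0°

Two edge vectors: DH-1→DH-2 = (-30, 69, -54.9), DH-1→DH-3 = (29, 1, 23.4).
Normal n = (DH-1→DH-2) × (DH-1→DH-3) = (1669.5, -890.1, -2031).
So ∂z/∂x = −n_x/n_z = 0.82201 and ∂z/∂y = −n_y/n_z = −0.43826.
Gradient magnitude |∇z| = √(a² + b²) = √(0.67570 + 0.19207) = 0.93154.
True dip = arctan(0.93154) = 43.0°, dipping toward WNW (azimuth ≈ 298°).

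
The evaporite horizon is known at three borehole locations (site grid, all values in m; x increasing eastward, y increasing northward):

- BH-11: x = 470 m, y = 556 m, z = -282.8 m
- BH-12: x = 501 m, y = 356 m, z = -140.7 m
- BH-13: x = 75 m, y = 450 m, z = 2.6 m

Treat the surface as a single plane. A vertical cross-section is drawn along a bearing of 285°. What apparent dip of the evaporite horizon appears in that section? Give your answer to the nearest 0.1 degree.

16.1°

Let the plane be z = a·x + b·y + c.
BH-12−BH-11: 31a − 200b = 142.1;  BH-13−BH-11: −395a − 106b = 285.4.
Solving gives a = −0.51063, b = −0.78965.
Unit vector along 285° is (sin 285°, cos 285°) = (-0.9659, 0.2588).
Slope in that direction = a·(-0.9659) + b·(0.2588) = 0.28885.
Apparent dip = arctan|0.28885| = 16.1° (true dip is 43.2°, so apparent ≤ true as expected).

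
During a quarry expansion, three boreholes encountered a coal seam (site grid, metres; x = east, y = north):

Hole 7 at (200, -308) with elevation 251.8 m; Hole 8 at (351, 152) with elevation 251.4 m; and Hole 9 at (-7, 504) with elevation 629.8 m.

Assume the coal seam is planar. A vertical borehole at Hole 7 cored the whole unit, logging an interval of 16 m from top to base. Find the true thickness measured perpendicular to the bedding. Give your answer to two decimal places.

12.24 m

Two edge vectors: Hole 7→Hole 8 = (151, 460, -0.4), Hole 7→Hole 9 = (-207, 812, 378).
Normal n = (Hole 7→Hole 8) × (Hole 7→Hole 9) = (174204.8, -56995.2, 217832).
So ∂z/∂x = −n_x/n_z = −0.79972 and ∂z/∂y = −n_y/n_z = 0.26165.
|∇z| = √(a²+b²) = 0.84144, so dip δ = arctan(0.84144) = 40.08°.
True thickness = vertical thickness × cos δ = 16 × cos 40.08° = 12.24 m.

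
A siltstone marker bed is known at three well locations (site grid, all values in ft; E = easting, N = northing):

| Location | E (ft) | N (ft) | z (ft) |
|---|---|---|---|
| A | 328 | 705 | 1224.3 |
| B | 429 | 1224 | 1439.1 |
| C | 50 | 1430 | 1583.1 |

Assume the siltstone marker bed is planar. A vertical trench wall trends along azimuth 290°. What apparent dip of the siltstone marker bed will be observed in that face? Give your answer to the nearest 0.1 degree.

15.8°

Let the plane be z = a·E + b·N + c.
B−A: 101a + 519b = 214.8;  C−A: −278a + 725b = 358.8.
Solving gives a = −0.14017, b = 0.44115.
Unit vector along 290° is (sin 290°, cos 290°) = (-0.9397, 0.3420).
Slope in that direction = a·(-0.9397) + b·(0.3420) = 0.28260.
Apparent dip = arctan|0.28260| = 15.8° (true dip is 24.8°, so apparent ≤ true as expected).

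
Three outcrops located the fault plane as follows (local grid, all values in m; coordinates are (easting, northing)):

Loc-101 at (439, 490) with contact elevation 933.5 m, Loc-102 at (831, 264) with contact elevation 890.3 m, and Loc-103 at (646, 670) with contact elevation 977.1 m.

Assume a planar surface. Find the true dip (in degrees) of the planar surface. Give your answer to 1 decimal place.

Two edge vectors: Loc-101→Loc-102 = (392, -226, -43.2), Loc-101→Loc-103 = (207, 180, 43.6).
Normal n = (Loc-101→Loc-102) × (Loc-101→Loc-103) = (-2077.6, -26033.6, 117342).
So ∂z/∂E = −n_x/n_z = 0.01771 and ∂z/∂N = −n_y/n_z = 0.22186.
Gradient magnitude |∇z| = √(a² + b²) = √(0.00031 + 0.04922) = 0.22257.
True dip = arctan(0.22257) = 12.5°, dipping toward S (azimuth ≈ 185°).

12.5°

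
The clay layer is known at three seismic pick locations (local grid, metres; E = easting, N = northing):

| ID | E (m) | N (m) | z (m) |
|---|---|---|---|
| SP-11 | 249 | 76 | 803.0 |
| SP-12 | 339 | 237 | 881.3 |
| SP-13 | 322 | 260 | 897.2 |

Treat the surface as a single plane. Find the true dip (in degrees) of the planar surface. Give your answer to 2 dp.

Two edge vectors: SP-11→SP-12 = (90, 161, 78.3), SP-11→SP-13 = (73, 184, 94.2).
Normal n = (SP-11→SP-12) × (SP-11→SP-13) = (759, -2762.1, 4807).
So ∂z/∂E = −n_x/n_z = −0.15789 and ∂z/∂N = −n_y/n_z = 0.57460.
Gradient magnitude |∇z| = √(a² + b²) = √(0.02493 + 0.33016) = 0.59590.
True dip = arctan(0.59590) = 30.79°, dipping toward SSE (azimuth ≈ 165°).

30.79°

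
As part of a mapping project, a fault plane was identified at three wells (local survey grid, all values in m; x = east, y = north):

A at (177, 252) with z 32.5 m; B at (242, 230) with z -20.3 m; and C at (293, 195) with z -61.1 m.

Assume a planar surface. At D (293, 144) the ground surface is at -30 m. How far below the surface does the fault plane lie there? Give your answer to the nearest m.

29 m

Two edge vectors: A→B = (65, -22, -52.8), A→C = (116, -57, -93.6).
Normal n = (A→B) × (A→C) = (-950.4, -40.8, -1153).
So ∂z/∂x = −n_x/n_z = −0.82428 and ∂z/∂y = −n_y/n_z = −0.03539.
Intercept c from A: 32.5 + 145.90 + 8.92 = 187.32.
At (293, 144): z_contact = −241.5 − 5.1 + 187.32 = -59.3 m.
Depth below ground = -30 − (-59.3) = 29 m.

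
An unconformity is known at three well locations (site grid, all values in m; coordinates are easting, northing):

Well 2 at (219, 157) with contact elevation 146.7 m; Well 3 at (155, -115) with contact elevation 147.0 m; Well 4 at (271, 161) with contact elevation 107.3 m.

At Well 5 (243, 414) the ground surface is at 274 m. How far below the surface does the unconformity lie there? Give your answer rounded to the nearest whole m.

99 m

Let the plane be z = a·easting + b·northing + c.
Well 3−Well 2: −64a − 272b = 0.3;  Well 4−Well 2: 52a + 4b = −39.4.
Solving gives a = −0.77157, b = 0.18044.
Then c = 146.7 − a·219 − b·157 = 287.34.
At (243, 414): z_contact = −187.5 + 74.7 + 287.34 = 174.6 m.
Depth below ground = 274 − 174.6 = 99 m.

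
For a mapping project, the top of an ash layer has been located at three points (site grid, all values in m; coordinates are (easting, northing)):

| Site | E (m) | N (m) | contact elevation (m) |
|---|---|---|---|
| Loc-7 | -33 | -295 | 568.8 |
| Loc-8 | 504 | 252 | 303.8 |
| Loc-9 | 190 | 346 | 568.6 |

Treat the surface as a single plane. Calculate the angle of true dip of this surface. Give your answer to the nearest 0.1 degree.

Two edge vectors: Loc-7→Loc-8 = (537, 547, -265), Loc-7→Loc-9 = (223, 641, -0.2).
Normal n = (Loc-7→Loc-8) × (Loc-7→Loc-9) = (169755.6, -58987.6, 222236).
So ∂z/∂E = −n_x/n_z = −0.76385 and ∂z/∂N = −n_y/n_z = 0.26543.
Gradient magnitude |∇z| = √(a² + b²) = √(0.58347 + 0.07045) = 0.80866.
True dip = arctan(0.80866) = 39.0°, dipping toward ESE (azimuth ≈ 109°).

39.0°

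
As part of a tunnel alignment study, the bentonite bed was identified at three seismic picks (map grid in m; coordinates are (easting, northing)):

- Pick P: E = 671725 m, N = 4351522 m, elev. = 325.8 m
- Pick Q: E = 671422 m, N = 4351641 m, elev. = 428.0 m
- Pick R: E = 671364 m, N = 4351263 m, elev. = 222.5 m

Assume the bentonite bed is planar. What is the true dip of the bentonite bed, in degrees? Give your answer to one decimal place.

Two edge vectors: Pick P→Pick Q = (-303, 119, 102.2), Pick P→Pick R = (-361, -259, -103.3).
Normal n = (Pick P→Pick Q) × (Pick P→Pick R) = (14177.1, -68194.1, 121436).
So ∂z/∂E = −n_x/n_z = −0.11675 and ∂z/∂N = −n_y/n_z = 0.56156.
Gradient magnitude |∇z| = √(a² + b²) = √(0.01363 + 0.31535) = 0.57357.
True dip = arctan(0.57357) = 29.8°, dipping toward SSE (azimuth ≈ 168°).

29.8°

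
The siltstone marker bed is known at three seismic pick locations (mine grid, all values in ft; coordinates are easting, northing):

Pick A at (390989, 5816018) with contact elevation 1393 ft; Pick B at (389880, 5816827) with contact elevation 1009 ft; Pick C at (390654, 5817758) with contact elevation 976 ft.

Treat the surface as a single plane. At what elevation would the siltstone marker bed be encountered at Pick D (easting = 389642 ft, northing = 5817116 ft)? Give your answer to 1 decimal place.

903.4 ft

Two edge vectors: Pick A→Pick B = (-1109, 809, -384), Pick A→Pick C = (-335, 1740, -417).
Normal n = (Pick A→Pick B) × (Pick A→Pick C) = (330807, -333813, -1658645).
So ∂z/∂easting = −n_x/n_z = 0.199444125 and ∂z/∂northing = −n_y/n_z = −0.201256447.
Intercept c from Pick A: 1393 − 77980.46 + 1170511.12 = 1093923.66.
At (389642, 5817116): z = 77711.8 − 1170732.1 + 1093923.66 = 903.4 ft.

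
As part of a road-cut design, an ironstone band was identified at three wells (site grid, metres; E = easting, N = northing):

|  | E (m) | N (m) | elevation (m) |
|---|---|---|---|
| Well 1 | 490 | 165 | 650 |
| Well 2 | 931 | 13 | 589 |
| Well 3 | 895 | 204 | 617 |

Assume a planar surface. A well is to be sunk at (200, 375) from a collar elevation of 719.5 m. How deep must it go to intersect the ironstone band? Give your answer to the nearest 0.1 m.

15.2 m

Let the plane be z = a·E + b·N + c.
Well 2−Well 1: 441a − 152b = −61;  Well 3−Well 1: 405a + 39b = −33.
Solving gives a = −0.09389, b = 0.12890.
Then c = 650 − a·490 − b·165 = 674.74.
At (200, 375): z_contact = −18.78 + 48.34 + 674.74 = 704.30 m.
Depth below ground = 719.5 − 704.30 = 15.2 m.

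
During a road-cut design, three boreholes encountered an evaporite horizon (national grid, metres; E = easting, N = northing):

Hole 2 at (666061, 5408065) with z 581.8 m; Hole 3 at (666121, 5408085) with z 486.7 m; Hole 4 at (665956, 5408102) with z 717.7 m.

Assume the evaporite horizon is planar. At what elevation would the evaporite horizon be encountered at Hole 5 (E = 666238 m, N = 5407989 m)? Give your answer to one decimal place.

358.5 m

Let the plane be z = a·E + b·N + c.
Hole 3−Hole 2: 60a + 20b = −95.1;  Hole 4−Hole 2: −105a + 37b = 135.9.
Solving gives a = −1.443680556, b = −0.423958333.
Then c = 581.8 − a·666061 − b·5408065 = 3254955.34.
At (666238, 5407989): z = −961834.8 − 2292762.0 + 3254955.34 = 358.5 m.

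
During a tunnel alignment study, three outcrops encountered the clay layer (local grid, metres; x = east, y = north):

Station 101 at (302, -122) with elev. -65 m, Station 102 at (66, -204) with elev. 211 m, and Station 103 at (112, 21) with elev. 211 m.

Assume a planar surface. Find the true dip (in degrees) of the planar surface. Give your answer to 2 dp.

52.11°

Let the plane be z = a·x + b·y + c.
Station 102−Station 101: −236a − 82b = 276;  Station 103−Station 101: −190a + 143b = 276.
Solving gives a = −1.25892, b = 0.25738.
Gradient magnitude |∇z| = √(a² + b²) = √(1.58488 + 0.06624) = 1.28496.
True dip = arctan(1.28496) = 52.11°, dipping toward ESE (azimuth ≈ 102°).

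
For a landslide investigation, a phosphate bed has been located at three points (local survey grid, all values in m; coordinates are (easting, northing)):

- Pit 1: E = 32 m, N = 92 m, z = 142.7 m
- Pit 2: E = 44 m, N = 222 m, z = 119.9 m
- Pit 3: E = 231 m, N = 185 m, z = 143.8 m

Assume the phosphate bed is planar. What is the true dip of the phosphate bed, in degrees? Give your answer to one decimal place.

11.6°

Let the plane be z = a·E + b·N + c.
Pit 2−Pit 1: 12a + 130b = −22.8;  Pit 3−Pit 1: 199a + 93b = 1.1.
Solving gives a = 0.09144, b = −0.18382.
Gradient magnitude |∇z| = √(a² + b²) = √(0.00836 + 0.03379) = 0.20531.
True dip = arctan(0.20531) = 11.6°, dipping toward NNW (azimuth ≈ 334°).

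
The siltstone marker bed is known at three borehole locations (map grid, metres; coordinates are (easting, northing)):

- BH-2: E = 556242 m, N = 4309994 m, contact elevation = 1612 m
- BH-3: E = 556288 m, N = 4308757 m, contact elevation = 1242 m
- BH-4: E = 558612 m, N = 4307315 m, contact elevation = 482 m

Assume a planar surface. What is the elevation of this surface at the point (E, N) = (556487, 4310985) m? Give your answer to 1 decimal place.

Two edge vectors: BH-2→BH-3 = (46, -1237, -370), BH-2→BH-4 = (2370, -2679, -1130).
Normal n = (BH-2→BH-3) × (BH-2→BH-4) = (406580, -824920, 2808456).
So ∂z/∂E = −n_x/n_z = −0.144769938 and ∂z/∂N = −n_y/n_z = 0.293727229.
Intercept c from BH-2: 1612 + 80527.12 − 1265962.60 = −1183823.48.
At (556487, 4310985): z = −80562.6 + 1266253.7 − 1183823.48 = 1867.6 m.

1867.6 m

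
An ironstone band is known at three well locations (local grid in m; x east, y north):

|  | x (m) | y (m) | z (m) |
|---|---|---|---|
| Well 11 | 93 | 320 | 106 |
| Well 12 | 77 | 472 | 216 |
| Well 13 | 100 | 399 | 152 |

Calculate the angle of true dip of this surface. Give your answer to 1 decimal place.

Two edge vectors: Well 11→Well 12 = (-16, 152, 110), Well 11→Well 13 = (7, 79, 46).
Normal n = (Well 11→Well 12) × (Well 11→Well 13) = (-1698, 1506, -2328).
So ∂z/∂x = −n_x/n_z = −0.72938 and ∂z/∂y = −n_y/n_z = 0.64691.
Gradient magnitude |∇z| = √(a² + b²) = √(0.53200 + 0.41849) = 0.97493.
True dip = arctan(0.97493) = 44.3°, dipping toward SE (azimuth ≈ 132°).

44.3°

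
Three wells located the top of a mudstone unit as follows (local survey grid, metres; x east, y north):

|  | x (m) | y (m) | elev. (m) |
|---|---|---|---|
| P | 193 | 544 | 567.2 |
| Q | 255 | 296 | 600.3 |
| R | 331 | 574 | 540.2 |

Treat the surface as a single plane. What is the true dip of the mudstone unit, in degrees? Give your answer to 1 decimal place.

13.2°

Two edge vectors: P→Q = (62, -248, 33.1), P→R = (138, 30, -27).
Normal n = (P→Q) × (P→R) = (5703, 6241.8, 36084).
So ∂z/∂x = −n_x/n_z = −0.15805 and ∂z/∂y = −n_y/n_z = −0.17298.
Gradient magnitude |∇z| = √(a² + b²) = √(0.02498 + 0.02992) = 0.23431.
True dip = arctan(0.23431) = 13.2°, dipping toward NE (azimuth ≈ 042°).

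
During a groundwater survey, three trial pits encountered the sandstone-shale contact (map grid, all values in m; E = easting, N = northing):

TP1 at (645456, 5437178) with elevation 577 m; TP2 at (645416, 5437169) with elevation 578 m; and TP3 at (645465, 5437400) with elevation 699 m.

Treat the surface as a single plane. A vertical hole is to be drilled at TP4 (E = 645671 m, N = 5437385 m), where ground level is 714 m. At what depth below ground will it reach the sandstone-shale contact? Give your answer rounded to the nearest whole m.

54 m

Let the plane be z = a·E + b·N + c.
TP2−TP1: −40a − 9b = 1;  TP3−TP1: 9a + 222b = 122.
Solving gives a = −0.15001705, b = 0.55563132.
Then c = 577 − a·645456 − b·5437178 = −2923660.00.
At (645671, 5437385): z_contact = −96861.7 + 3021181.4 − 2923660.00 = 659.8 m.
Depth below ground = 714 − 659.8 = 54 m.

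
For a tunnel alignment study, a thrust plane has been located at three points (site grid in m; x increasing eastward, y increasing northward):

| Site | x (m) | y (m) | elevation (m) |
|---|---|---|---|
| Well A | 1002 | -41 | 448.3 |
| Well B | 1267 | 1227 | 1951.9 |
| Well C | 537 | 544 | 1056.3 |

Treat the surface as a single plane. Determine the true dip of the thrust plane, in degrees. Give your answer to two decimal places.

49.35°

Let the plane be z = a·x + b·y + c.
Well B−Well A: 265a + 1268b = 1503.6;  Well C−Well A: −465a + 585b = 608.
Solving gives a = 0.14592, b = 1.15531.
Gradient magnitude |∇z| = √(a² + b²) = √(0.02129 + 1.33474) = 1.16449.
True dip = arctan(1.16449) = 49.35°, dipping toward S (azimuth ≈ 187°).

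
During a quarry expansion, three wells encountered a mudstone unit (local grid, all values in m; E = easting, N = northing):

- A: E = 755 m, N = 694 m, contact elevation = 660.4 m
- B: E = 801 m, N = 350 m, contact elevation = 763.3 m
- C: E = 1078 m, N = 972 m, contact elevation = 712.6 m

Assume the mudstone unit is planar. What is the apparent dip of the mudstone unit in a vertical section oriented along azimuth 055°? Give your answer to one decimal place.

Let the plane be z = a·E + b·N + c.
B−A: 46a − 344b = 102.9;  C−A: 323a + 278b = 52.2.
Solving gives a = 0.37581, b = −0.24887.
Unit vector along 055° is (sin 55°, cos 55°) = (0.8192, 0.5736).
Slope in that direction = a·(0.8192) + b·(0.5736) = 0.16510.
Apparent dip = arctan|0.16510| = 9.4° (true dip is 24.3°, so apparent ≤ true as expected).

9.4°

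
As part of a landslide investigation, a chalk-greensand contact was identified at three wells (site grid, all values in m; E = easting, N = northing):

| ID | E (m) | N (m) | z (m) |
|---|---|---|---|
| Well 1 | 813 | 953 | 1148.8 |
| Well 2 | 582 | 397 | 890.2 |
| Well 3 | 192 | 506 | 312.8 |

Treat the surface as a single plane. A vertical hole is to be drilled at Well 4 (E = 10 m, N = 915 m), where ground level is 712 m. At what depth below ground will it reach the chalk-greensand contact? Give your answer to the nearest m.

Two edge vectors: Well 1→Well 2 = (-231, -556, -258.6), Well 1→Well 3 = (-621, -447, -836).
Normal n = (Well 1→Well 2) × (Well 1→Well 3) = (349221.8, -32525.4, -242019).
So ∂z/∂E = −n_x/n_z = 1.44295 and ∂z/∂N = −n_y/n_z = −0.13439.
Intercept c from Well 1: 1148.8 − 1173.12 + 128.08 = 103.76.
At (10, 915): z_contact = 14.4 − 123.0 + 103.76 = -4.8 m.
Depth below ground = 712 − (-4.8) = 717 m.

717 m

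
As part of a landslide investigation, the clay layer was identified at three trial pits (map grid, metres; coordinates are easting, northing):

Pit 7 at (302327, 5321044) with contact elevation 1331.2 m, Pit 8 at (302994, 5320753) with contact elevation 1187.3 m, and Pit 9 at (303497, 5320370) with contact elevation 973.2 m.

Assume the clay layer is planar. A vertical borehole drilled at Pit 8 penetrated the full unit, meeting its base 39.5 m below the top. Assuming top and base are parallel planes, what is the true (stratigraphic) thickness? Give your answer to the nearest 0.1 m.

Let the plane be z = a·easting + b·northing + c.
Pit 8−Pit 7: 667a − 291b = −143.9;  Pit 9−Pit 7: 1170a − 674b = −358.
Solving gives a = 0.06590, b = 0.64556.
|∇z| = √(a²+b²) = 0.64892, so dip δ = arctan(0.64892) = 32.98°.
True thickness = vertical thickness × cos δ = 39.5 × cos 32.98° = 33.1 m.

33.1 m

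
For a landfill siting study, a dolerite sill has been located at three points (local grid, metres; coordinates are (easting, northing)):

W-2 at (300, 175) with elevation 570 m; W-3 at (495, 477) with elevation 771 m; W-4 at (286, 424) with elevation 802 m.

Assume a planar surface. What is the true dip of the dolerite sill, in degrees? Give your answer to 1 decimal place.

Let the plane be z = a·E + b·N + c.
W-3−W-2: 195a + 302b = 201;  W-4−W-2: −14a + 249b = 232.
Solving gives a = −0.37919, b = 0.91041.
Gradient magnitude |∇z| = √(a² + b²) = √(0.14379 + 0.82884) = 0.98622.
True dip = arctan(0.98622) = 44.6°, dipping toward SSE (azimuth ≈ 157°).

44.6°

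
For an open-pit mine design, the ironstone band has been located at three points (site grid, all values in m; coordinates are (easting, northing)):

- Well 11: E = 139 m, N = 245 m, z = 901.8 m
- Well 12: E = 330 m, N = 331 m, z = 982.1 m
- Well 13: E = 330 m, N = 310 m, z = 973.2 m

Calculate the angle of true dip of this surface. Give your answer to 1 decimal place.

Let the plane be z = a·E + b·N + c.
Well 12−Well 11: 191a + 86b = 80.3;  Well 13−Well 11: 191a + 65b = 71.4.
Solving gives a = 0.22959, b = 0.42381.
Gradient magnitude |∇z| = √(a² + b²) = √(0.05271 + 0.17961) = 0.48200.
True dip = arctan(0.48200) = 25.7°, dipping toward SSW (azimuth ≈ 208°).

25.7°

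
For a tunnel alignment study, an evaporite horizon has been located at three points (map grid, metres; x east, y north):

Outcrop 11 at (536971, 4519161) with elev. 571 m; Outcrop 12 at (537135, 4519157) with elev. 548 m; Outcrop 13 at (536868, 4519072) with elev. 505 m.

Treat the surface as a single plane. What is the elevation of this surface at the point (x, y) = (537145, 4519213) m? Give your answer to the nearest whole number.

Two edge vectors: Outcrop 11→Outcrop 12 = (164, -4, -23), Outcrop 11→Outcrop 13 = (-103, -89, -66).
Normal n = (Outcrop 11→Outcrop 12) × (Outcrop 11→Outcrop 13) = (-1783, 13193, -15008).
So ∂z/∂x = −n_x/n_z = −0.11880330 and ∂z/∂y = −n_y/n_z = 0.87906450.
Intercept c from Outcrop 11: 571 + 63793.93 − 3972634.00 = −3908269.07.
At (537145, 4519213): z = −63814.6 + 3972679.7 − 3908269.07 = 596.0 m.

596 m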